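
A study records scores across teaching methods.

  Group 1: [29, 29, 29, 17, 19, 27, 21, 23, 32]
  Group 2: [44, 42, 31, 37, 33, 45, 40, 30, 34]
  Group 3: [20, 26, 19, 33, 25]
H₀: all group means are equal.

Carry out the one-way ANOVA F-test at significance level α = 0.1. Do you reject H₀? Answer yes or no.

Group means [25.11, 37.33, 24.60], grand mean 29.783
SSB = Σnᵢ(x̄ᵢ−x̄)² = 843.824; SSW = ΣΣ(x−x̄ᵢ)² = 602.089
MSB = 843.824/2 = 421.9121; MSW = 602.089/20 = 30.1044
F = MSB/MSW = 14.0149
df = (2, 20)
p-value (upper-tail) = 0.00016
At α=0.1: p < α → reject H₀

reject H₀: yes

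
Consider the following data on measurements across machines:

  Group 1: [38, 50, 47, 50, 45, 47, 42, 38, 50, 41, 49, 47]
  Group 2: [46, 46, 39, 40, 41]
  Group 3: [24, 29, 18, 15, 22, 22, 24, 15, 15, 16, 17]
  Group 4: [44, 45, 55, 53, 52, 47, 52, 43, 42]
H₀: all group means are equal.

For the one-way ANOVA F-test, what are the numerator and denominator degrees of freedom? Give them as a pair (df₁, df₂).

degrees of freedom = [3, 33]

k = 4 groups, N = 37 total
df = (k−1, N−k) = (4−1, 37−4) = (3, 33)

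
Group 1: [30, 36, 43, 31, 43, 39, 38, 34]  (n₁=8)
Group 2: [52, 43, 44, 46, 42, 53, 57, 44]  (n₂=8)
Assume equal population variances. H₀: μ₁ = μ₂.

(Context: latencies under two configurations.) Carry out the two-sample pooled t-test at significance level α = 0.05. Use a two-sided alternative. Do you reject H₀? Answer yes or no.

reject H₀: yes

x̄₁=36.750, s₁=4.950, n₁=8
x̄₂=47.625, s₂=5.579, n₂=8
s_p² = [7·4.950² + 7·5.579²]/14 = 27.8125
SE = √(s_p²·(1/8+1/8)) = 2.6369
t = (36.750−47.625)/2.6369 = -4.1242
df = 14
p-value (two-sided) = 0.00103
At α=0.05: p < α → reject H₀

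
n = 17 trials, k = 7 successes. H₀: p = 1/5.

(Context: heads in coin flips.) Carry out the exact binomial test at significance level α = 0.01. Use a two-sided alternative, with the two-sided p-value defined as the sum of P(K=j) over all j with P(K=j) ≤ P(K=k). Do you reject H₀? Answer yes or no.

Exact binomial: n=17, k=7, p₀=1/5=0.2000
P(X=j) = C(n,j)·p₀^j·(1−p₀)^(n−j); p = Σ P(X=j) over j with P(X=j) ≤ P(X=7)
p-value (two-sided) = 0.06018
At α=0.01: p ≥ α → fail to reject H₀

reject H₀: no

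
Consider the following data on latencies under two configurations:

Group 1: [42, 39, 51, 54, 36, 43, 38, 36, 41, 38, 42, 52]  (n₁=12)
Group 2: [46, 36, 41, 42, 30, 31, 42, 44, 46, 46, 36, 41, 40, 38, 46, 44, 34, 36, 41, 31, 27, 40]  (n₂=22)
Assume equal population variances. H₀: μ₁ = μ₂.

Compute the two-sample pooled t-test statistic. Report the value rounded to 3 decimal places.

x̄₁=42.667, s₁=6.286, n₁=12
x̄₂=39.000, s₂=5.707, n₂=22
s_p² = [11·6.286² + 21·5.707²]/32 = 34.9583
SE = √(s_p²·(1/12+1/22)) = 2.1218
t = (42.667−39.000)/2.1218 = 1.7281
df = 32

test statistic = 1.728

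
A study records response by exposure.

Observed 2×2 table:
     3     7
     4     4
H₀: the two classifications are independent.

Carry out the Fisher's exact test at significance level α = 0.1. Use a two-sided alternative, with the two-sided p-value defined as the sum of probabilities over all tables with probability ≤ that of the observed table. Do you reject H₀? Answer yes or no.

Margins: r₁=10, r₂=8, c₁=7, c₂=11, n=18
p_obs = C(10,3)·C(8,4)/C(18,7); sum pmf over tables with pmf ≤ p_obs
p-value (two-sided) = 0.63047
At α=0.1: p ≥ α → fail to reject H₀

reject H₀: no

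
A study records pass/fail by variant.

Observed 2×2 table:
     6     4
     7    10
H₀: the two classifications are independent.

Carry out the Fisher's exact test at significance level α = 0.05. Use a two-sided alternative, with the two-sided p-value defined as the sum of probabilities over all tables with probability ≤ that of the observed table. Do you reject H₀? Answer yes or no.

reject H₀: no

Margins: r₁=10, r₂=17, c₁=13, c₂=14, n=27
p_obs = C(10,6)·C(17,7)/C(27,13); sum pmf over tables with pmf ≤ p_obs
p-value (two-sided) = 0.44007
At α=0.05: p ≥ α → fail to reject H₀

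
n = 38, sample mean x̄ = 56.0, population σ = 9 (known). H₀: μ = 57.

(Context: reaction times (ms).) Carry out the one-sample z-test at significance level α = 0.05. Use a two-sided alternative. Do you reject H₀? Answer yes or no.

reject H₀: no

SE = σ/√n = 9/√38 = 1.4600
z = (x̄−μ₀)/SE = (56.0−57)/1.4600 = -0.6849
p-value (two-sided) = 0.49339
At α=0.05: p ≥ α → fail to reject H₀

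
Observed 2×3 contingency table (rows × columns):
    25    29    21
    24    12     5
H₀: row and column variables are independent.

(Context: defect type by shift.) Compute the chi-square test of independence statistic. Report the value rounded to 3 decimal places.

test statistic = 7.603

Row totals [75, 41], col totals [49, 41, 26], n=116
χ² = (25−31.68)²/31.68 + (29−26.51)²/26.51 + (21−16.81)²/16.81 + (24−17.32)²/17.32 + (12−14.49)²/14.49 + (5−9.19)²/9.19 = 7.6030
df = 2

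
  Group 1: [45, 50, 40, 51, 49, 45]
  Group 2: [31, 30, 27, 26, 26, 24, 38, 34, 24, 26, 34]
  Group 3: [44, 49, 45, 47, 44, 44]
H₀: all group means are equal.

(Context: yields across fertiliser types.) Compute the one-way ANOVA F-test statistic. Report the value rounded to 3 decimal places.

test statistic = 51.313

Group means [46.67, 29.09, 45.50], grand mean 37.957
SSB = Σnᵢ(x̄ᵢ−x̄)² = 1661.214; SSW = ΣΣ(x−x̄ᵢ)² = 323.742
MSB = 1661.214/2 = 830.6070; MSW = 323.742/20 = 16.1871
F = MSB/MSW = 51.3128
df = (2, 20)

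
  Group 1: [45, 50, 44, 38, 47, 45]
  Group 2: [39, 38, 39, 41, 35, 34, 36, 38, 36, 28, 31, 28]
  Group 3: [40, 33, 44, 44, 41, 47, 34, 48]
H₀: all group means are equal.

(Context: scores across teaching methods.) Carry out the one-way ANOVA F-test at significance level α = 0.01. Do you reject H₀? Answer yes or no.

reject H₀: yes

Group means [44.83, 35.25, 41.38], grand mean 39.346
SSB = Σnᵢ(x̄ᵢ−x̄)² = 414.926; SSW = ΣΣ(x−x̄ᵢ)² = 496.958
MSB = 414.926/2 = 207.4631; MSW = 496.958/23 = 21.6069
F = MSB/MSW = 9.6017
df = (2, 23)
p-value (upper-tail) = 0.00093
At α=0.01: p < α → reject H₀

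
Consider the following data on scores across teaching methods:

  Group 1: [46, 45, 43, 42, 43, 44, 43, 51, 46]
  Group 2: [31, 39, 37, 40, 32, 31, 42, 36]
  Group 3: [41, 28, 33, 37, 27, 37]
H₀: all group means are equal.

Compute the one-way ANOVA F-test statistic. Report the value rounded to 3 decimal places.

Group means [44.78, 36.00, 33.83], grand mean 38.870
SSB = Σnᵢ(x̄ᵢ−x̄)² = 532.220; SSW = ΣΣ(x−x̄ᵢ)² = 340.389
MSB = 532.220/2 = 266.1099; MSW = 340.389/20 = 17.0194
F = MSB/MSW = 15.6356
df = (2, 20)

test statistic = 15.636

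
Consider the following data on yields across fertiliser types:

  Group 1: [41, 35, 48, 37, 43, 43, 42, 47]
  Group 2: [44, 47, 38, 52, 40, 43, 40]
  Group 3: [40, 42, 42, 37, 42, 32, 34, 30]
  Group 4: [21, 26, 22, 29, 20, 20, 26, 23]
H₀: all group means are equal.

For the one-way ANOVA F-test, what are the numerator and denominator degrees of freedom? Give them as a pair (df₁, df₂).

degrees of freedom = [3, 27]

k = 4 groups, N = 31 total
df = (k−1, N−k) = (4−1, 31−4) = (3, 27)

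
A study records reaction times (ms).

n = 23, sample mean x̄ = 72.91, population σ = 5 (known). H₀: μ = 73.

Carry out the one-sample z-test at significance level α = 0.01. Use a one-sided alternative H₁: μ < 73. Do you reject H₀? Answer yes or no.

reject H₀: no

SE = σ/√n = 5/√23 = 1.0426
z = (x̄−μ₀)/SE = (72.91−73)/1.0426 = -0.0863
p-value (one-sided, H₁ less) = 0.46560
At α=0.01: p ≥ α → fail to reject H₀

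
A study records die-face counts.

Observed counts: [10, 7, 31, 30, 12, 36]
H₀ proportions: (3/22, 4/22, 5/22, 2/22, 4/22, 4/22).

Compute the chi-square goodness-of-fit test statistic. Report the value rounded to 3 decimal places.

test statistic = 56.946

n = 126; E_i = n·p_i = [17.18, 22.91, 28.64, 11.45, 22.91, 22.91]
χ² = (10−17.18)²/17.18 + (7−22.91)²/22.91 + (31−28.64)²/28.64 + (30−11.45)²/11.45 + (12−22.91)²/22.91 + (36−22.91)²/22.91 = 56.9463
df = 5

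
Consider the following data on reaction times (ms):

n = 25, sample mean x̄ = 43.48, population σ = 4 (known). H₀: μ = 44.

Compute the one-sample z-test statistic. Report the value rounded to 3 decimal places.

test statistic = -0.650

SE = σ/√n = 4/√25 = 0.8000
z = (x̄−μ₀)/SE = (43.48−44)/0.8000 = -0.6500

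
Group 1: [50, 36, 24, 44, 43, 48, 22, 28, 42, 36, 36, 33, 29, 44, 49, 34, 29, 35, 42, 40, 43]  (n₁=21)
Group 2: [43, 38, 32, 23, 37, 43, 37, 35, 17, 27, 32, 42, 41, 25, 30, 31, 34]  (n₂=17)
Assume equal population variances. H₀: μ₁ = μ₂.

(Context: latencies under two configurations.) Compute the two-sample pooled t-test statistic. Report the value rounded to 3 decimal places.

test statistic = 1.628

x̄₁=37.476, s₁=8.041, n₁=21
x̄₂=33.353, s₂=7.399, n₂=17
s_p² = [20·8.041² + 16·7.399²]/36 = 60.2533
SE = √(s_p²·(1/21+1/17)) = 2.5325
t = (37.476−33.353)/2.5325 = 1.6281
df = 36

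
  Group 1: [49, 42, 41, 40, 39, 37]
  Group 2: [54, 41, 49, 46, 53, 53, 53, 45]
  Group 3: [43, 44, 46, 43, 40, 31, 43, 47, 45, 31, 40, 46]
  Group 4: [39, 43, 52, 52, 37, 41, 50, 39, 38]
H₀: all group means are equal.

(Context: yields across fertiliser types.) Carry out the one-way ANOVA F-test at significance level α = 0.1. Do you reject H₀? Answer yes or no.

reject H₀: yes

Group means [41.33, 49.25, 41.58, 43.44], grand mean 43.771
SSB = Σnᵢ(x̄ᵢ−x̄)² = 334.199; SSW = ΣΣ(x−x̄ᵢ)² = 873.972
MSB = 334.199/3 = 111.3997; MSW = 873.972/31 = 28.1927
F = MSB/MSW = 3.9514
df = (3, 31)
p-value (upper-tail) = 0.01699
At α=0.1: p < α → reject H₀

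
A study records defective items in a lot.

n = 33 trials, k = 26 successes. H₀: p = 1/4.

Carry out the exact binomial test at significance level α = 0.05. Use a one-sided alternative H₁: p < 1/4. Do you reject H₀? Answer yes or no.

reject H₀: no

Exact binomial: n=33, k=26, p₀=1/4=0.2500
P(X≤26) from Σ C(n,i)·p₀^i·(1−p₀)^(n−i)
p-value (one-sided, H₁ less) = 1.00000
At α=0.05: p ≥ α → fail to reject H₀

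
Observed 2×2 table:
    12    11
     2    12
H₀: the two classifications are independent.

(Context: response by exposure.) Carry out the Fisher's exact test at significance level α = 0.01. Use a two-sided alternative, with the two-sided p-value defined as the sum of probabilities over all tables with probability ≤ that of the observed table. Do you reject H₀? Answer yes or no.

reject H₀: no

Margins: r₁=23, r₂=14, c₁=14, c₂=23, n=37
p_obs = C(23,12)·C(14,2)/C(37,14); sum pmf over tables with pmf ≤ p_obs
p-value (two-sided) = 0.03549
At α=0.01: p ≥ α → fail to reject H₀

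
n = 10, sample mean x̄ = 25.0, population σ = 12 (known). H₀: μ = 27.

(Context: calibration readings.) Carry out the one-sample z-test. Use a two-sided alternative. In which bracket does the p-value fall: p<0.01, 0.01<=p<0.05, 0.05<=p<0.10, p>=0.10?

SE = σ/√n = 12/√10 = 3.7947
z = (x̄−μ₀)/SE = (25.0−27)/3.7947 = -0.5270
p-value (two-sided) = 0.59816
→ bracket: p>=0.10

p-value bracket: p>=0.10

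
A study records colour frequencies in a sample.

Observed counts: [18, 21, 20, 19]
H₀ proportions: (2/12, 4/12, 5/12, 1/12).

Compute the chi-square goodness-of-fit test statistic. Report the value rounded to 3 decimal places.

n = 78; E_i = n·p_i = [13.00, 26.00, 32.50, 6.50]
χ² = (18−13.00)²/13.00 + (21−26.00)²/26.00 + (20−32.50)²/32.50 + (19−6.50)²/6.50 = 31.7308
df = 3

test statistic = 31.731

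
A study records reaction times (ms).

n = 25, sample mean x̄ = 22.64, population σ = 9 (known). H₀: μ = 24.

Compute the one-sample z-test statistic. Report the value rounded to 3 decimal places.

test statistic = -0.756

SE = σ/√n = 9/√25 = 1.8000
z = (x̄−μ₀)/SE = (22.64−24)/1.8000 = -0.7556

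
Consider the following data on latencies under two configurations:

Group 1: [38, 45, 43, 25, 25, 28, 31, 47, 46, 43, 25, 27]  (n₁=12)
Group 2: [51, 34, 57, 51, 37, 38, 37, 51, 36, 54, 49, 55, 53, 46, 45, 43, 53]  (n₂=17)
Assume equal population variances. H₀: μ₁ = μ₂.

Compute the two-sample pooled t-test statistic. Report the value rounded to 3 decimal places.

x̄₁=35.250, s₁=9.196, n₁=12
x̄₂=46.471, s₂=7.600, n₂=17
s_p² = [11·9.196² + 16·7.600²]/27 = 68.6846
SE = √(s_p²·(1/12+1/17)) = 3.1247
t = (35.250−46.471)/3.1247 = -3.5909
df = 27

test statistic = -3.591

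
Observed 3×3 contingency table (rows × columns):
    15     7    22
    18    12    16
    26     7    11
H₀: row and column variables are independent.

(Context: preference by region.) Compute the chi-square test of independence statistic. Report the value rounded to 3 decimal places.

Row totals [44, 46, 44], col totals [59, 26, 49], n=134
χ² = (15−19.37)²/19.37 + (7−8.54)²/8.54 + (22−16.09)²/16.09 + (18−20.25)²/20.25 + (12−8.93)²/8.93 + (16−16.82)²/16.82 + (26−19.37)²/19.37 + (7−8.54)²/8.54 + (11−16.09)²/16.09 = 8.9388
df = 4

test statistic = 8.939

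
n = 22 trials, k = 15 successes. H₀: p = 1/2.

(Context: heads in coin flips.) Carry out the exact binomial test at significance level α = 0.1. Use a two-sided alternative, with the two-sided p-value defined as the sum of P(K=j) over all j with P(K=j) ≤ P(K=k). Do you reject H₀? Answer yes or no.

Exact binomial: n=22, k=15, p₀=1/2=0.5000
P(X=j) = C(n,j)·p₀^j·(1−p₀)^(n−j); p = Σ P(X=j) over j with P(X=j) ≤ P(X=15)
p-value (two-sided) = 0.13380
At α=0.1: p ≥ α → fail to reject H₀

reject H₀: no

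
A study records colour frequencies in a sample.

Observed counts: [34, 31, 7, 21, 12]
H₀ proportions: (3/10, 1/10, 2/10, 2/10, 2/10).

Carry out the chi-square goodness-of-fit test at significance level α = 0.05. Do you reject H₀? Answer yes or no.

n = 105; E_i = n·p_i = [31.50, 10.50, 21.00, 21.00, 21.00]
χ² = (34−31.50)²/31.50 + (31−10.50)²/10.50 + (7−21.00)²/21.00 + (21−21.00)²/21.00 + (12−21.00)²/21.00 = 53.4127
df = 4
p-value (upper-tail) = 0.00000
At α=0.05: p < α → reject H₀

reject H₀: yes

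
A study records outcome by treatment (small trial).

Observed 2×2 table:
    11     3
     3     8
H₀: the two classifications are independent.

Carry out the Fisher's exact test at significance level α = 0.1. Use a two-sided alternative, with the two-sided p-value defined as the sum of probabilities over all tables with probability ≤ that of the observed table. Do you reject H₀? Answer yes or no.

Margins: r₁=14, r₂=11, c₁=14, c₂=11, n=25
p_obs = C(14,11)·C(11,3)/C(25,14); sum pmf over tables with pmf ≤ p_obs
p-value (two-sided) = 0.01718
At α=0.1: p < α → reject H₀

reject H₀: yes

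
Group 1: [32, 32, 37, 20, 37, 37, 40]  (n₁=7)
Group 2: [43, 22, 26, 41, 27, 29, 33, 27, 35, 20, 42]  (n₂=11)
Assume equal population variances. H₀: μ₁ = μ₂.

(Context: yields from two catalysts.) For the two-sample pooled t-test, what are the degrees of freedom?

degrees of freedom = 16

df = n₁ + n₂ − 2 = 7 + 11 − 2 = 16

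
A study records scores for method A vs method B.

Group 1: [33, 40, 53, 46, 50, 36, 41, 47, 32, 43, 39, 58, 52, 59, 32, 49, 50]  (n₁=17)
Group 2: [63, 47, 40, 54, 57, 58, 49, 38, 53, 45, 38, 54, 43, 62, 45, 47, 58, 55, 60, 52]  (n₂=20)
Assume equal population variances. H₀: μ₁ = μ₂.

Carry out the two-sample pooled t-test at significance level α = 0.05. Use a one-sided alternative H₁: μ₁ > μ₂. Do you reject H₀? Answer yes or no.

x̄₁=44.706, s₁=8.630, n₁=17
x̄₂=50.900, s₂=7.779, n₂=20
s_p² = [16·8.630² + 19·7.779²]/35 = 66.8951
SE = √(s_p²·(1/17+1/20)) = 2.6981
t = (44.706−50.900)/2.6981 = -2.2957
df = 35
p-value (one-sided, H₁ greater) = 0.98610
At α=0.05: p ≥ α → fail to reject H₀

reject H₀: no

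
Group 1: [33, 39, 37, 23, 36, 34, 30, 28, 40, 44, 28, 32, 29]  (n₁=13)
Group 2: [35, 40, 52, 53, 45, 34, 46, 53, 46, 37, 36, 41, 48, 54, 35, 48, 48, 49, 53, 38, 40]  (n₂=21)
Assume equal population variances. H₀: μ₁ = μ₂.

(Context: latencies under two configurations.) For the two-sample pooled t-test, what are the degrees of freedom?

degrees of freedom = 32

df = n₁ + n₂ − 2 = 13 + 21 − 2 = 32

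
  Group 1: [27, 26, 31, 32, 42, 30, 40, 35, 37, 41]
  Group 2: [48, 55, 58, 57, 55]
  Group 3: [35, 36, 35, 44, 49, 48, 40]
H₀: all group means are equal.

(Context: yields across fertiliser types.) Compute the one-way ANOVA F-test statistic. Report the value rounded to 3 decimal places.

Group means [34.10, 54.60, 41.00], grand mean 40.955
SSB = Σnᵢ(x̄ᵢ−x̄)² = 1400.855; SSW = ΣΣ(x−x̄ᵢ)² = 582.100
MSB = 1400.855/2 = 700.4273; MSW = 582.100/19 = 30.6368
F = MSB/MSW = 22.8623
df = (2, 19)

test statistic = 22.862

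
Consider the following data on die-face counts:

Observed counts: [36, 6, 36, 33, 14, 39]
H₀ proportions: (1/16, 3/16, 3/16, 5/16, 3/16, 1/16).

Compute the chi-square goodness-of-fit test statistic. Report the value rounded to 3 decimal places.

test statistic = 181.769

n = 164; E_i = n·p_i = [10.25, 30.75, 30.75, 51.25, 30.75, 10.25]
χ² = (36−10.25)²/10.25 + (6−30.75)²/30.75 + (36−30.75)²/30.75 + (33−51.25)²/51.25 + (14−30.75)²/30.75 + (39−10.25)²/10.25 = 181.7691
df = 5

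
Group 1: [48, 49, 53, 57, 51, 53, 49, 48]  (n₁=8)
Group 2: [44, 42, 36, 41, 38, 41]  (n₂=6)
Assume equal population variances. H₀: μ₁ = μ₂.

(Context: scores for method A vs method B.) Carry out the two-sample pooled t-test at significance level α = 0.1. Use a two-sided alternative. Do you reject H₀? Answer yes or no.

x̄₁=51.000, s₁=3.162, n₁=8
x̄₂=40.333, s₂=2.875, n₂=6
s_p² = [7·3.162² + 5·2.875²]/12 = 9.2778
SE = √(s_p²·(1/8+1/6)) = 1.6450
t = (51.000−40.333)/1.6450 = 6.4843
df = 12
p-value (two-sided) = 0.00003
At α=0.1: p < α → reject H₀

reject H₀: yes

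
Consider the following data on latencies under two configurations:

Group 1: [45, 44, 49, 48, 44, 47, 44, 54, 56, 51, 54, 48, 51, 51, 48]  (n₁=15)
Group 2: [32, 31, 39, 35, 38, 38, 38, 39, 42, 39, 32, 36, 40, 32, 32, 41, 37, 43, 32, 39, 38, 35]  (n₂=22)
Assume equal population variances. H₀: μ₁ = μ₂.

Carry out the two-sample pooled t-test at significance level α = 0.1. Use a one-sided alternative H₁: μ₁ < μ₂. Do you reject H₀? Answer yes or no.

reject H₀: no

x̄₁=48.933, s₁=3.863, n₁=15
x̄₂=36.727, s₂=3.615, n₂=22
s_p² = [14·3.863² + 21·3.615²]/35 = 13.8085
SE = √(s_p²·(1/15+1/22)) = 1.2443
t = (48.933−36.727)/1.2443 = 9.8098
df = 35
p-value (one-sided, H₁ less) = 1.00000
At α=0.1: p ≥ α → fail to reject H₀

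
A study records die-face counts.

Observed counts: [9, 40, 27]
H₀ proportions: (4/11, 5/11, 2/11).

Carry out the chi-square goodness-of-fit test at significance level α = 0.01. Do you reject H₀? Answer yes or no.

n = 76; E_i = n·p_i = [27.64, 34.55, 13.82]
χ² = (9−27.64)²/27.64 + (40−34.55)²/34.55 + (27−13.82)²/13.82 = 26.0033
df = 2
p-value (upper-tail) = 0.00000
At α=0.01: p < α → reject H₀

reject H₀: yes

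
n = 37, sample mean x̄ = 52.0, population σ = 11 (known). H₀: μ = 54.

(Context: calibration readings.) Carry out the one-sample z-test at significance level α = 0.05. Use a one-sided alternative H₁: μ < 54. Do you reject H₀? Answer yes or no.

SE = σ/√n = 11/√37 = 1.8084
z = (x̄−μ₀)/SE = (52.0−54)/1.8084 = -1.1060
p-value (one-sided, H₁ less) = 0.13437
At α=0.05: p ≥ α → fail to reject H₀

reject H₀: no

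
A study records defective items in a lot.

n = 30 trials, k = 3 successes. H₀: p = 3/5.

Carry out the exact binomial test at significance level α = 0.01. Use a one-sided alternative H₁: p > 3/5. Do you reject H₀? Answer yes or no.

Exact binomial: n=30, k=3, p₀=3/5=0.6000
P(X≥3) from Σ C(n,i)·p₀^i·(1−p₀)^(n−i)
p-value (one-sided, H₁ greater) = 1.00000
At α=0.01: p ≥ α → fail to reject H₀

reject H₀: no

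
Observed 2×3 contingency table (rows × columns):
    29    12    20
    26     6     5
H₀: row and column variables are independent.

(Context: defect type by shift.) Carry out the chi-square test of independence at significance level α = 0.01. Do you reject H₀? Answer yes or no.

reject H₀: no

Row totals [61, 37], col totals [55, 18, 25], n=98
χ² = (29−34.23)²/34.23 + (12−11.20)²/11.20 + (20−15.56)²/15.56 + (26−20.77)²/20.77 + (6−6.80)²/6.80 + (5−9.44)²/9.44 = 5.6233
df = 2
p-value (upper-tail) = 0.06010
At α=0.01: p ≥ α → fail to reject H₀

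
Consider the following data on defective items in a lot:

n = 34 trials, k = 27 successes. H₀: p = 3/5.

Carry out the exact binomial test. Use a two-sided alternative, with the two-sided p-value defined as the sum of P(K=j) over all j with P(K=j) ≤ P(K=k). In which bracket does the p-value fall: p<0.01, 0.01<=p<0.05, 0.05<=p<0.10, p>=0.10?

Exact binomial: n=34, k=27, p₀=3/5=0.6000
P(X=j) = C(n,j)·p₀^j·(1−p₀)^(n−j); p = Σ P(X=j) over j with P(X=j) ≤ P(X=27)
p-value (two-sided) = 0.02224
→ bracket: 0.01<=p<0.05

p-value bracket: 0.01<=p<0.05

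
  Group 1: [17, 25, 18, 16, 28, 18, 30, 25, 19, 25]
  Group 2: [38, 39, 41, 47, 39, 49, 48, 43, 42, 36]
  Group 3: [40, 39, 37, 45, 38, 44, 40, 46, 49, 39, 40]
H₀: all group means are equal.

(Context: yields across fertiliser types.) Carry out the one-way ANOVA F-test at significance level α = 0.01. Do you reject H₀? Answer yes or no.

reject H₀: yes

Group means [22.10, 42.20, 41.55], grand mean 35.484
SSB = Σnᵢ(x̄ᵢ−x̄)² = 2646.515; SSW = ΣΣ(x−x̄ᵢ)² = 557.227
MSB = 2646.515/2 = 1323.2573; MSW = 557.227/28 = 19.9010
F = MSB/MSW = 66.4921
df = (2, 28)
p-value (upper-tail) = 0.00000
At α=0.01: p < α → reject H₀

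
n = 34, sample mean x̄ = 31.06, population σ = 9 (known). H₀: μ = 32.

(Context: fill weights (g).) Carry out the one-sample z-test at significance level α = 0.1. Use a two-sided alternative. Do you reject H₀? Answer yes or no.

SE = σ/√n = 9/√34 = 1.5435
z = (x̄−μ₀)/SE = (31.06−32)/1.5435 = -0.6090
p-value (two-sided) = 0.54252
At α=0.1: p ≥ α → fail to reject H₀

reject H₀: no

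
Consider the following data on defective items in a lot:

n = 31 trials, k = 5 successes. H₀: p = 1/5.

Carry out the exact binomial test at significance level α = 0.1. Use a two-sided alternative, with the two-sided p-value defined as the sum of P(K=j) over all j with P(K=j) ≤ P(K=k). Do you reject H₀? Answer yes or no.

Exact binomial: n=31, k=5, p₀=1/5=0.2000
P(X=j) = C(n,j)·p₀^j·(1−p₀)^(n−j); p = Σ P(X=j) over j with P(X=j) ≤ P(X=5)
p-value (two-sided) = 0.82198
At α=0.1: p ≥ α → fail to reject H₀

reject H₀: no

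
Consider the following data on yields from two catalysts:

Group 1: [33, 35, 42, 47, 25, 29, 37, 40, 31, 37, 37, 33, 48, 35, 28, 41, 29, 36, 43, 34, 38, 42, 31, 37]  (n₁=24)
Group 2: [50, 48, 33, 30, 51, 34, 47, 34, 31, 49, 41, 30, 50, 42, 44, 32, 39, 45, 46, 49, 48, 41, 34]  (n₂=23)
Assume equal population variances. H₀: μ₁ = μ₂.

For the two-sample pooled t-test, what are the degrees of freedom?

degrees of freedom = 45

df = n₁ + n₂ − 2 = 24 + 23 − 2 = 45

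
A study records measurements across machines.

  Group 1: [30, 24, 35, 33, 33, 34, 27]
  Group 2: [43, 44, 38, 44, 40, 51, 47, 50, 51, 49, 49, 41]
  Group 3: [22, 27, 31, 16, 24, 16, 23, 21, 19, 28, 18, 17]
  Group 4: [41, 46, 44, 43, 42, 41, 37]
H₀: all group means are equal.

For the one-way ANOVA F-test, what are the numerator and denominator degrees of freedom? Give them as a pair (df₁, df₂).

k = 4 groups, N = 38 total
df = (k−1, N−k) = (4−1, 38−4) = (3, 34)

degrees of freedom = [3, 34]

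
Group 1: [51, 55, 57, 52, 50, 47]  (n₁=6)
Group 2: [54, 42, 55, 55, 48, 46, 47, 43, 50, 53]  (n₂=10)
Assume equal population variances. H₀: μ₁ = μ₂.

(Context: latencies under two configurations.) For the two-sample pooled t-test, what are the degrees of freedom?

df = n₁ + n₂ − 2 = 6 + 10 − 2 = 14

degrees of freedom = 14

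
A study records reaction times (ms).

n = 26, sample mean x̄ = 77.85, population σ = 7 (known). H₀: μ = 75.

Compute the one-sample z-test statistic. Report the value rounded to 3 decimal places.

SE = σ/√n = 7/√26 = 1.3728
z = (x̄−μ₀)/SE = (77.85−75)/1.3728 = 2.0760

test statistic = 2.076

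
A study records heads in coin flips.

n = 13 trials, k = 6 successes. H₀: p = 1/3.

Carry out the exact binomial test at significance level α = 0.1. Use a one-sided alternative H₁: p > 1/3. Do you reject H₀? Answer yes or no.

reject H₀: no

Exact binomial: n=13, k=6, p₀=1/3=0.3333
P(X≥6) from Σ C(n,i)·p₀^i·(1−p₀)^(n−i)
p-value (one-sided, H₁ greater) = 0.24131
At α=0.1: p ≥ α → fail to reject H₀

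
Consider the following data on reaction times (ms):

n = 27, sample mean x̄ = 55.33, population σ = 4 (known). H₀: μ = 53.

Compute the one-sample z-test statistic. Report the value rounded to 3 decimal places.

test statistic = 3.027

SE = σ/√n = 4/√27 = 0.7698
z = (x̄−μ₀)/SE = (55.33−53)/0.7698 = 3.0268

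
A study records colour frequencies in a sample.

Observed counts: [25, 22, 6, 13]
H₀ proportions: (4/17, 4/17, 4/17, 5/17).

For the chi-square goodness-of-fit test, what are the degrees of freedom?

df = k − 1 = 4 − 1 = 3

degrees of freedom = 3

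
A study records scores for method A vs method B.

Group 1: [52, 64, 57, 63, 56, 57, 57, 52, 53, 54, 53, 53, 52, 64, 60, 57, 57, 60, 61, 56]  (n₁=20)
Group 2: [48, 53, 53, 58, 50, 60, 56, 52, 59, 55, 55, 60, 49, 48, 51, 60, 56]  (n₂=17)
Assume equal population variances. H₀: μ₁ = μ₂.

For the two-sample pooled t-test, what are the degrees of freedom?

df = n₁ + n₂ − 2 = 20 + 17 − 2 = 35

degrees of freedom = 35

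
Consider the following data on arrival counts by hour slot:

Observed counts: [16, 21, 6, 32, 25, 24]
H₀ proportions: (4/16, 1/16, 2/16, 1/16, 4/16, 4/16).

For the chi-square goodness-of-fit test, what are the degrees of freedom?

df = k − 1 = 6 − 1 = 5

degrees of freedom = 5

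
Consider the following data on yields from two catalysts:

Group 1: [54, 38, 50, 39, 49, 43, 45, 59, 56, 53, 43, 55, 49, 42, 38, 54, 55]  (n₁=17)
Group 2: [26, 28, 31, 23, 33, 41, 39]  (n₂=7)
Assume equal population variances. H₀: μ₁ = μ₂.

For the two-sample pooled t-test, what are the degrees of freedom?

degrees of freedom = 22

df = n₁ + n₂ − 2 = 17 + 7 − 2 = 22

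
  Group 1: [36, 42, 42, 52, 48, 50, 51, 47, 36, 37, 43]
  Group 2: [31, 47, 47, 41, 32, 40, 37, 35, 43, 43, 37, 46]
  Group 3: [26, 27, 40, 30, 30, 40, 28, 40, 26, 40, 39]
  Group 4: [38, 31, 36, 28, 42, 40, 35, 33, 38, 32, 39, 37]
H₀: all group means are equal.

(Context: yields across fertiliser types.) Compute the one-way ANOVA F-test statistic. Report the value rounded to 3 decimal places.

test statistic = 8.059

Group means [44.00, 39.92, 33.27, 35.75], grand mean 38.217
SSB = Σnᵢ(x̄ᵢ−x̄)² = 744.478; SSW = ΣΣ(x−x̄ᵢ)² = 1293.348
MSB = 744.478/3 = 248.1592; MSW = 1293.348/42 = 30.7940
F = MSB/MSW = 8.0587
df = (3, 42)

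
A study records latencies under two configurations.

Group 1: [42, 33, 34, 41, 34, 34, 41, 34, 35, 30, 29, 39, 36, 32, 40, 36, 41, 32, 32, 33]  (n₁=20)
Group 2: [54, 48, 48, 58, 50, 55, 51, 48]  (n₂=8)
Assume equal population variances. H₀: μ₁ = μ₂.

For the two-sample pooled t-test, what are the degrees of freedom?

degrees of freedom = 26

df = n₁ + n₂ − 2 = 20 + 8 − 2 = 26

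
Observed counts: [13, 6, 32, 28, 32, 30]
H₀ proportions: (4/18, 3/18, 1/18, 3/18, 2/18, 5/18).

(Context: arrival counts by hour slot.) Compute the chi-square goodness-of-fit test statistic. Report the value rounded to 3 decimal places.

test statistic = 118.351

n = 141; E_i = n·p_i = [31.33, 23.50, 7.83, 23.50, 15.67, 39.17]
χ² = (13−31.33)²/31.33 + (6−23.50)²/23.50 + (32−7.83)²/7.83 + (28−23.50)²/23.50 + (32−15.67)²/15.67 + (30−39.17)²/39.17 = 118.3511
df = 5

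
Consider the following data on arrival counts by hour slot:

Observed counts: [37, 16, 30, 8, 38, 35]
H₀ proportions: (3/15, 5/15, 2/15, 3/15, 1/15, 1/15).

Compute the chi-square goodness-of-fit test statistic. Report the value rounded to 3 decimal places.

n = 164; E_i = n·p_i = [32.80, 54.67, 21.87, 32.80, 10.93, 10.93]
χ² = (37−32.80)²/32.80 + (16−54.67)²/54.67 + (30−21.87)²/21.87 + (8−32.80)²/32.80 + (38−10.93)²/10.93 + (35−10.93)²/10.93 = 169.6463
df = 5

test statistic = 169.646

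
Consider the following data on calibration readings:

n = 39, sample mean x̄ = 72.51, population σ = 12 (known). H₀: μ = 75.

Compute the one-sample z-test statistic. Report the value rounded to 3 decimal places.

test statistic = -1.296

SE = σ/√n = 12/√39 = 1.9215
z = (x̄−μ₀)/SE = (72.51−75)/1.9215 = -1.2958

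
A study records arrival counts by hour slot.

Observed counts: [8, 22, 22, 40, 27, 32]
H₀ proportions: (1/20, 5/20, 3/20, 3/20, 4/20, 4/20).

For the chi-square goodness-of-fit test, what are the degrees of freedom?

degrees of freedom = 5

df = k − 1 = 6 − 1 = 5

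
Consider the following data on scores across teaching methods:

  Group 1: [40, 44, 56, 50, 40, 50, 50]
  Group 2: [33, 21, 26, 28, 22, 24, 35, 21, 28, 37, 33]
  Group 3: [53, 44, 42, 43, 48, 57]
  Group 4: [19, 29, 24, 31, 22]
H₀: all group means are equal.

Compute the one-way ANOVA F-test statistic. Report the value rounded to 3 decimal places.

test statistic = 30.303

Group means [47.14, 28.00, 47.83, 25.00], grand mean 36.207
SSB = Σnᵢ(x̄ᵢ−x̄)² = 3017.068; SSW = ΣΣ(x−x̄ᵢ)² = 829.690
MSB = 3017.068/3 = 1005.6894; MSW = 829.690/25 = 33.1876
F = MSB/MSW = 30.3031
df = (3, 25)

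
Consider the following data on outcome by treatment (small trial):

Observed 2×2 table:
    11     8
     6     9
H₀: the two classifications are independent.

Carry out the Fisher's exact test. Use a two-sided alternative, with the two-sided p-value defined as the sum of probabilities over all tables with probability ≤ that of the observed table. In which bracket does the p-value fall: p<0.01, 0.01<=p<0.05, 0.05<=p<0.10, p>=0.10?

p-value bracket: p>=0.10

Margins: r₁=19, r₂=15, c₁=17, c₂=17, n=34
p_obs = C(19,11)·C(15,6)/C(34,17); sum pmf over tables with pmf ≤ p_obs
p-value (two-sided) = 0.49053
→ bracket: p>=0.10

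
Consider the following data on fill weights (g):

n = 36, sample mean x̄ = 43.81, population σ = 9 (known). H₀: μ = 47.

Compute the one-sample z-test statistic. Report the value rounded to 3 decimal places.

test statistic = -2.127

SE = σ/√n = 9/√36 = 1.5000
z = (x̄−μ₀)/SE = (43.81−47)/1.5000 = -2.1267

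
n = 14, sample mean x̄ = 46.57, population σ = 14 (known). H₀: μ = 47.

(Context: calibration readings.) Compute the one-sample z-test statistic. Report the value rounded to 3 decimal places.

SE = σ/√n = 14/√14 = 3.7417
z = (x̄−μ₀)/SE = (46.57−47)/3.7417 = -0.1149

test statistic = -0.115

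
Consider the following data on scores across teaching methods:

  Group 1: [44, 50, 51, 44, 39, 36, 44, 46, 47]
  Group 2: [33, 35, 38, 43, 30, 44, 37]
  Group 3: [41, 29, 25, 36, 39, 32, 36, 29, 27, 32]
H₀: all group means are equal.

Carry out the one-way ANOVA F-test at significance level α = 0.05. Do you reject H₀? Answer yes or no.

reject H₀: yes

Group means [44.56, 37.14, 32.60], grand mean 37.962
SSB = Σnᵢ(x̄ᵢ−x̄)² = 683.482; SSW = ΣΣ(x−x̄ᵢ)² = 589.479
MSB = 683.482/2 = 341.7411; MSW = 589.479/23 = 25.6295
F = MSB/MSW = 13.3339
df = (2, 23)
p-value (upper-tail) = 0.00014
At α=0.05: p < α → reject H₀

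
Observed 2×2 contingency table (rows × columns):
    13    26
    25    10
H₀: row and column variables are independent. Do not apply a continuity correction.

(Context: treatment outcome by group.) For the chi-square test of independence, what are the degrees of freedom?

df = (r−1)(c−1) = (2−1)·(2−1) = 1

degrees of freedom = 1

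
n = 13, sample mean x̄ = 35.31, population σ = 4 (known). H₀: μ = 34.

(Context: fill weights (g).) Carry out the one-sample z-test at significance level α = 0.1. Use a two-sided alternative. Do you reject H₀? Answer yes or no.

SE = σ/√n = 4/√13 = 1.1094
z = (x̄−μ₀)/SE = (35.31−34)/1.1094 = 1.1808
p-value (two-sided) = 0.23768
At α=0.1: p ≥ α → fail to reject H₀

reject H₀: no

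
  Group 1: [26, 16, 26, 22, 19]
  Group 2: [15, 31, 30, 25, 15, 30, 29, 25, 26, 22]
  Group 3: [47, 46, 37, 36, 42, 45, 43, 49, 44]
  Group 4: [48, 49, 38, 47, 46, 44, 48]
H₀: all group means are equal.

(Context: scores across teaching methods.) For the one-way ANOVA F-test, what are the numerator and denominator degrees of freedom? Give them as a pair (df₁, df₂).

degrees of freedom = [3, 27]

k = 4 groups, N = 31 total
df = (k−1, N−k) = (4−1, 31−4) = (3, 27)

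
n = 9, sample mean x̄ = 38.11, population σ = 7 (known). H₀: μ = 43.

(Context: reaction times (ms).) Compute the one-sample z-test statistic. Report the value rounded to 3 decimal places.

SE = σ/√n = 7/√9 = 2.3333
z = (x̄−μ₀)/SE = (38.11−43)/2.3333 = -2.0957

test statistic = -2.096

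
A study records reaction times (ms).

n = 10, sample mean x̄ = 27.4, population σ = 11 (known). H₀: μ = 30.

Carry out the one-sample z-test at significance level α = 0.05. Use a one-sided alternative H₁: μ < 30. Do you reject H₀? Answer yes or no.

SE = σ/√n = 11/√10 = 3.4785
z = (x̄−μ₀)/SE = (27.4−30)/3.4785 = -0.7474
p-value (one-sided, H₁ less) = 0.22740
At α=0.05: p ≥ α → fail to reject H₀

reject H₀: no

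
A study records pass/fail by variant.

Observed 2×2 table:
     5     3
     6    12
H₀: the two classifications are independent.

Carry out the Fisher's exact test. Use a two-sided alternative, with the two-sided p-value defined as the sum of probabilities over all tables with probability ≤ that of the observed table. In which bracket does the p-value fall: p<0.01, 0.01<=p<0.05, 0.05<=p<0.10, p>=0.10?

p-value bracket: p>=0.10

Margins: r₁=8, r₂=18, c₁=11, c₂=15, n=26
p_obs = C(8,5)·C(18,6)/C(26,11); sum pmf over tables with pmf ≤ p_obs
p-value (two-sided) = 0.21831
→ bracket: p>=0.10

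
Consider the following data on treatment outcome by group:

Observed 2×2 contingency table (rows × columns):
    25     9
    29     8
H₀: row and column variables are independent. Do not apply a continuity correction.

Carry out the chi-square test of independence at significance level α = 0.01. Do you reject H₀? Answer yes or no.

Row totals [34, 37], col totals [54, 17], n=71
χ² = (25−25.86)²/25.86 + (9−8.14)²/8.14 + (29−28.14)²/28.14 + (8−8.86)²/8.86 = 0.2288
df = 1
p-value (upper-tail) = 0.63244
At α=0.01: p ≥ α → fail to reject H₀

reject H₀: no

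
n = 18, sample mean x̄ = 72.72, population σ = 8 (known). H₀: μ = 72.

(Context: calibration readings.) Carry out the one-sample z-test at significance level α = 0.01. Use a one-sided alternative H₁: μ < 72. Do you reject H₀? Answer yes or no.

reject H₀: no

SE = σ/√n = 8/√18 = 1.8856
z = (x̄−μ₀)/SE = (72.72−72)/1.8856 = 0.3818
p-value (one-sided, H₁ less) = 0.64871
At α=0.01: p ≥ α → fail to reject H₀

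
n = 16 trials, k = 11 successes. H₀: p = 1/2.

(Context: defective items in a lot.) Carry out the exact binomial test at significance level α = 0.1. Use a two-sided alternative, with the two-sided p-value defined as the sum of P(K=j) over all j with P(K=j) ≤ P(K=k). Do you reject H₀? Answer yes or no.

Exact binomial: n=16, k=11, p₀=1/2=0.5000
P(X=j) = C(n,j)·p₀^j·(1−p₀)^(n−j); p = Σ P(X=j) over j with P(X=j) ≤ P(X=11)
p-value (two-sided) = 0.21011
At α=0.1: p ≥ α → fail to reject H₀

reject H₀: no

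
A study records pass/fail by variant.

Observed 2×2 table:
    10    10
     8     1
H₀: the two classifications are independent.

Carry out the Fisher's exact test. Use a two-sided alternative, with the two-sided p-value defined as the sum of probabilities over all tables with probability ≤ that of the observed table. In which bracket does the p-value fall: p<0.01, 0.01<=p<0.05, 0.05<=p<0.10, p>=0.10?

p-value bracket: 0.05<=p<0.10

Margins: r₁=20, r₂=9, c₁=18, c₂=11, n=29
p_obs = C(20,10)·C(9,8)/C(29,18); sum pmf over tables with pmf ≤ p_obs
p-value (two-sided) = 0.09590
→ bracket: 0.05<=p<0.10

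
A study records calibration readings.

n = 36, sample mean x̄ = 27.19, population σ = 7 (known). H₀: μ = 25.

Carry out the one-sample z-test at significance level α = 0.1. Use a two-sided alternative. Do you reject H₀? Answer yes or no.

SE = σ/√n = 7/√36 = 1.1667
z = (x̄−μ₀)/SE = (27.19−25)/1.1667 = 1.8771
p-value (two-sided) = 0.06050
At α=0.1: p < α → reject H₀

reject H₀: yes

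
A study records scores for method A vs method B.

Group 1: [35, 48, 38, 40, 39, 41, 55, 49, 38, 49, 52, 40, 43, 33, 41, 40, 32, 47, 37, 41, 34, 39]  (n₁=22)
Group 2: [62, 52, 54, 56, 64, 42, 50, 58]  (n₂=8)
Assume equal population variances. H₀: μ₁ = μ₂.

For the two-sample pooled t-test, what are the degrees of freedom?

df = n₁ + n₂ − 2 = 22 + 8 − 2 = 28

degrees of freedom = 28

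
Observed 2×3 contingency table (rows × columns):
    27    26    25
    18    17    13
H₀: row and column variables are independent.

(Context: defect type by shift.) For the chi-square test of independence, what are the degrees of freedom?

df = (r−1)(c−1) = (2−1)·(3−1) = 2

degrees of freedom = 2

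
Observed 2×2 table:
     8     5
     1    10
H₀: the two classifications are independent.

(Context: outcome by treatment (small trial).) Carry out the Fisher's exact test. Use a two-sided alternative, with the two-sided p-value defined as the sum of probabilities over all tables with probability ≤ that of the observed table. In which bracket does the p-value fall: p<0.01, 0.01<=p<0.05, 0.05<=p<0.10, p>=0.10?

Margins: r₁=13, r₂=11, c₁=9, c₂=15, n=24
p_obs = C(13,8)·C(11,1)/C(24,9); sum pmf over tables with pmf ≤ p_obs
p-value (two-sided) = 0.01306
→ bracket: 0.01<=p<0.05

p-value bracket: 0.01<=p<0.05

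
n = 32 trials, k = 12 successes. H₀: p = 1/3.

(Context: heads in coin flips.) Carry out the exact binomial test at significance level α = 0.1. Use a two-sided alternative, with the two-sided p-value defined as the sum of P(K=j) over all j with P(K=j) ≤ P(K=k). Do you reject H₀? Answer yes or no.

Exact binomial: n=32, k=12, p₀=1/3=0.3333
P(X=j) = C(n,j)·p₀^j·(1−p₀)^(n−j); p = Σ P(X=j) over j with P(X=j) ≤ P(X=12)
p-value (two-sided) = 0.70795
At α=0.1: p ≥ α → fail to reject H₀

reject H₀: no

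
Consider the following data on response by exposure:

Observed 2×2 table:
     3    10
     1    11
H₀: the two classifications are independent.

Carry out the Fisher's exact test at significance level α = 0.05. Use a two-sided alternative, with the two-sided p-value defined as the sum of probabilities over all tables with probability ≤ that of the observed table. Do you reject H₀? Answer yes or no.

Margins: r₁=13, r₂=12, c₁=4, c₂=21, n=25
p_obs = C(13,3)·C(12,1)/C(25,4); sum pmf over tables with pmf ≤ p_obs
p-value (two-sided) = 0.59304
At α=0.05: p ≥ α → fail to reject H₀

reject H₀: no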